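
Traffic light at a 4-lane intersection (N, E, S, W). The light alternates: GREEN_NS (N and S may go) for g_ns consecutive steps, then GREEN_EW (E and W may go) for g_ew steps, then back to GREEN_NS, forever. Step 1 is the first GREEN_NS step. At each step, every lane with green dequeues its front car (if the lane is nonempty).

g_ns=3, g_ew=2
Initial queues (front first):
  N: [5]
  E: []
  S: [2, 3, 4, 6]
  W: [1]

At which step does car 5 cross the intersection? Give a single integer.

Step 1 [NS]: N:car5-GO,E:wait,S:car2-GO,W:wait | queues: N=0 E=0 S=3 W=1
Step 2 [NS]: N:empty,E:wait,S:car3-GO,W:wait | queues: N=0 E=0 S=2 W=1
Step 3 [NS]: N:empty,E:wait,S:car4-GO,W:wait | queues: N=0 E=0 S=1 W=1
Step 4 [EW]: N:wait,E:empty,S:wait,W:car1-GO | queues: N=0 E=0 S=1 W=0
Step 5 [EW]: N:wait,E:empty,S:wait,W:empty | queues: N=0 E=0 S=1 W=0
Step 6 [NS]: N:empty,E:wait,S:car6-GO,W:wait | queues: N=0 E=0 S=0 W=0
Car 5 crosses at step 1

1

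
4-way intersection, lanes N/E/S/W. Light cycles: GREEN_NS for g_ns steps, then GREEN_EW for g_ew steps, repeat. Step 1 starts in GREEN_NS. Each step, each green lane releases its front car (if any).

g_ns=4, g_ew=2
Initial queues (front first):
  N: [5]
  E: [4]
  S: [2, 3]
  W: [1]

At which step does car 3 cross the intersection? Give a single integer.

Step 1 [NS]: N:car5-GO,E:wait,S:car2-GO,W:wait | queues: N=0 E=1 S=1 W=1
Step 2 [NS]: N:empty,E:wait,S:car3-GO,W:wait | queues: N=0 E=1 S=0 W=1
Step 3 [NS]: N:empty,E:wait,S:empty,W:wait | queues: N=0 E=1 S=0 W=1
Step 4 [NS]: N:empty,E:wait,S:empty,W:wait | queues: N=0 E=1 S=0 W=1
Step 5 [EW]: N:wait,E:car4-GO,S:wait,W:car1-GO | queues: N=0 E=0 S=0 W=0
Car 3 crosses at step 2

2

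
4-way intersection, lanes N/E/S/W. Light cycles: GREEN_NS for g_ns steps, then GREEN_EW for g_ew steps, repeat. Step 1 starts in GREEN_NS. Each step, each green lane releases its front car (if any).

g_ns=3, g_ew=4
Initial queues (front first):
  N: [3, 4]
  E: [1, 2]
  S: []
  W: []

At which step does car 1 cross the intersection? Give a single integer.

Step 1 [NS]: N:car3-GO,E:wait,S:empty,W:wait | queues: N=1 E=2 S=0 W=0
Step 2 [NS]: N:car4-GO,E:wait,S:empty,W:wait | queues: N=0 E=2 S=0 W=0
Step 3 [NS]: N:empty,E:wait,S:empty,W:wait | queues: N=0 E=2 S=0 W=0
Step 4 [EW]: N:wait,E:car1-GO,S:wait,W:empty | queues: N=0 E=1 S=0 W=0
Step 5 [EW]: N:wait,E:car2-GO,S:wait,W:empty | queues: N=0 E=0 S=0 W=0
Car 1 crosses at step 4

4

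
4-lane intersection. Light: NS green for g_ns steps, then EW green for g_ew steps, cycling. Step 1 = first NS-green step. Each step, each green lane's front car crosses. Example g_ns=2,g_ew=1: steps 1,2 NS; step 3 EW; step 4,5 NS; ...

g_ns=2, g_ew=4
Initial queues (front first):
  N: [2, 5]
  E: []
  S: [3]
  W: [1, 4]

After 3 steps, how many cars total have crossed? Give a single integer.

Answer: 4

Derivation:
Step 1 [NS]: N:car2-GO,E:wait,S:car3-GO,W:wait | queues: N=1 E=0 S=0 W=2
Step 2 [NS]: N:car5-GO,E:wait,S:empty,W:wait | queues: N=0 E=0 S=0 W=2
Step 3 [EW]: N:wait,E:empty,S:wait,W:car1-GO | queues: N=0 E=0 S=0 W=1
Cars crossed by step 3: 4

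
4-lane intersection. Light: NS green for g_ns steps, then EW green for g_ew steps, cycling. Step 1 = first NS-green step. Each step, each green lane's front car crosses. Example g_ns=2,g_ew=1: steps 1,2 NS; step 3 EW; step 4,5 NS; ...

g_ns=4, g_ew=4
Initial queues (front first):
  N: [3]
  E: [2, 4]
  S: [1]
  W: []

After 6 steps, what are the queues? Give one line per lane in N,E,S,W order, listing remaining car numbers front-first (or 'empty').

Step 1 [NS]: N:car3-GO,E:wait,S:car1-GO,W:wait | queues: N=0 E=2 S=0 W=0
Step 2 [NS]: N:empty,E:wait,S:empty,W:wait | queues: N=0 E=2 S=0 W=0
Step 3 [NS]: N:empty,E:wait,S:empty,W:wait | queues: N=0 E=2 S=0 W=0
Step 4 [NS]: N:empty,E:wait,S:empty,W:wait | queues: N=0 E=2 S=0 W=0
Step 5 [EW]: N:wait,E:car2-GO,S:wait,W:empty | queues: N=0 E=1 S=0 W=0
Step 6 [EW]: N:wait,E:car4-GO,S:wait,W:empty | queues: N=0 E=0 S=0 W=0

N: empty
E: empty
S: empty
W: empty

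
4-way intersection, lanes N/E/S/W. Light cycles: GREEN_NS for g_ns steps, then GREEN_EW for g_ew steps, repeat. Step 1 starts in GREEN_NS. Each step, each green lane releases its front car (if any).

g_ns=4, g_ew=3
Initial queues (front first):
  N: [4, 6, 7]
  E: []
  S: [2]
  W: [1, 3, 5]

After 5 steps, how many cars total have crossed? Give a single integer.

Answer: 5

Derivation:
Step 1 [NS]: N:car4-GO,E:wait,S:car2-GO,W:wait | queues: N=2 E=0 S=0 W=3
Step 2 [NS]: N:car6-GO,E:wait,S:empty,W:wait | queues: N=1 E=0 S=0 W=3
Step 3 [NS]: N:car7-GO,E:wait,S:empty,W:wait | queues: N=0 E=0 S=0 W=3
Step 4 [NS]: N:empty,E:wait,S:empty,W:wait | queues: N=0 E=0 S=0 W=3
Step 5 [EW]: N:wait,E:empty,S:wait,W:car1-GO | queues: N=0 E=0 S=0 W=2
Cars crossed by step 5: 5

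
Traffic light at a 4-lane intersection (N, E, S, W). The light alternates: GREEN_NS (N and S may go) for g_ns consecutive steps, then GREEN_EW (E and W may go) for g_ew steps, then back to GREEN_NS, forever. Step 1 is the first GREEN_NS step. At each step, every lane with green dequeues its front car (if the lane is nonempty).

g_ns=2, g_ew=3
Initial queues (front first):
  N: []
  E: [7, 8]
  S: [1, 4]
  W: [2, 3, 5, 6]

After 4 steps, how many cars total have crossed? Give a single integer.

Step 1 [NS]: N:empty,E:wait,S:car1-GO,W:wait | queues: N=0 E=2 S=1 W=4
Step 2 [NS]: N:empty,E:wait,S:car4-GO,W:wait | queues: N=0 E=2 S=0 W=4
Step 3 [EW]: N:wait,E:car7-GO,S:wait,W:car2-GO | queues: N=0 E=1 S=0 W=3
Step 4 [EW]: N:wait,E:car8-GO,S:wait,W:car3-GO | queues: N=0 E=0 S=0 W=2
Cars crossed by step 4: 6

Answer: 6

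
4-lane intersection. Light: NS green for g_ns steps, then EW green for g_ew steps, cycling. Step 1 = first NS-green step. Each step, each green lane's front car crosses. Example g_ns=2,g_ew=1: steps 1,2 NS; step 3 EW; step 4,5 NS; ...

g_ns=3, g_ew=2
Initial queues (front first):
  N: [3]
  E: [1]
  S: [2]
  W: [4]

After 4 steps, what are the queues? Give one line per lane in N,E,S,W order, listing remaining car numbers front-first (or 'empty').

Step 1 [NS]: N:car3-GO,E:wait,S:car2-GO,W:wait | queues: N=0 E=1 S=0 W=1
Step 2 [NS]: N:empty,E:wait,S:empty,W:wait | queues: N=0 E=1 S=0 W=1
Step 3 [NS]: N:empty,E:wait,S:empty,W:wait | queues: N=0 E=1 S=0 W=1
Step 4 [EW]: N:wait,E:car1-GO,S:wait,W:car4-GO | queues: N=0 E=0 S=0 W=0

N: empty
E: empty
S: empty
W: empty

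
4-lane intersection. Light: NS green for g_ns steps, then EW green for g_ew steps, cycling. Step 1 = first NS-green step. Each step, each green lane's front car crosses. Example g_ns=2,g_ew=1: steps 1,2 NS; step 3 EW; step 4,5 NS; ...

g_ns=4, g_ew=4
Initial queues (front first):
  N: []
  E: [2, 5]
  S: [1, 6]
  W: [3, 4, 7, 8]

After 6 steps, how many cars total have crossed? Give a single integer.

Step 1 [NS]: N:empty,E:wait,S:car1-GO,W:wait | queues: N=0 E=2 S=1 W=4
Step 2 [NS]: N:empty,E:wait,S:car6-GO,W:wait | queues: N=0 E=2 S=0 W=4
Step 3 [NS]: N:empty,E:wait,S:empty,W:wait | queues: N=0 E=2 S=0 W=4
Step 4 [NS]: N:empty,E:wait,S:empty,W:wait | queues: N=0 E=2 S=0 W=4
Step 5 [EW]: N:wait,E:car2-GO,S:wait,W:car3-GO | queues: N=0 E=1 S=0 W=3
Step 6 [EW]: N:wait,E:car5-GO,S:wait,W:car4-GO | queues: N=0 E=0 S=0 W=2
Cars crossed by step 6: 6

Answer: 6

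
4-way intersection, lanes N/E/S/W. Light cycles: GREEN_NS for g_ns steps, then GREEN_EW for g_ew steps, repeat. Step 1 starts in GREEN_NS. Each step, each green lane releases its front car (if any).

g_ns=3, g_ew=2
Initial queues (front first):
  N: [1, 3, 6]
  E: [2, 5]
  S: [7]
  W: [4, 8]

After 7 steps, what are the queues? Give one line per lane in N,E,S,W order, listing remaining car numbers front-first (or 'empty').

Step 1 [NS]: N:car1-GO,E:wait,S:car7-GO,W:wait | queues: N=2 E=2 S=0 W=2
Step 2 [NS]: N:car3-GO,E:wait,S:empty,W:wait | queues: N=1 E=2 S=0 W=2
Step 3 [NS]: N:car6-GO,E:wait,S:empty,W:wait | queues: N=0 E=2 S=0 W=2
Step 4 [EW]: N:wait,E:car2-GO,S:wait,W:car4-GO | queues: N=0 E=1 S=0 W=1
Step 5 [EW]: N:wait,E:car5-GO,S:wait,W:car8-GO | queues: N=0 E=0 S=0 W=0

N: empty
E: empty
S: empty
W: empty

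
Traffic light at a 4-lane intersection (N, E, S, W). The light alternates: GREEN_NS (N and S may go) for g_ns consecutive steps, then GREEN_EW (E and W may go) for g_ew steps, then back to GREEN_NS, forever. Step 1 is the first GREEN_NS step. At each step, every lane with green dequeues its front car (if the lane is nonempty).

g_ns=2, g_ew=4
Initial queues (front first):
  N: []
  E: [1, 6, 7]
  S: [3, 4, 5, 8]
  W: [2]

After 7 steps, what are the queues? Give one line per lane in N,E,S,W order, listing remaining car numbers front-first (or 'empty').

Step 1 [NS]: N:empty,E:wait,S:car3-GO,W:wait | queues: N=0 E=3 S=3 W=1
Step 2 [NS]: N:empty,E:wait,S:car4-GO,W:wait | queues: N=0 E=3 S=2 W=1
Step 3 [EW]: N:wait,E:car1-GO,S:wait,W:car2-GO | queues: N=0 E=2 S=2 W=0
Step 4 [EW]: N:wait,E:car6-GO,S:wait,W:empty | queues: N=0 E=1 S=2 W=0
Step 5 [EW]: N:wait,E:car7-GO,S:wait,W:empty | queues: N=0 E=0 S=2 W=0
Step 6 [EW]: N:wait,E:empty,S:wait,W:empty | queues: N=0 E=0 S=2 W=0
Step 7 [NS]: N:empty,E:wait,S:car5-GO,W:wait | queues: N=0 E=0 S=1 W=0

N: empty
E: empty
S: 8
W: empty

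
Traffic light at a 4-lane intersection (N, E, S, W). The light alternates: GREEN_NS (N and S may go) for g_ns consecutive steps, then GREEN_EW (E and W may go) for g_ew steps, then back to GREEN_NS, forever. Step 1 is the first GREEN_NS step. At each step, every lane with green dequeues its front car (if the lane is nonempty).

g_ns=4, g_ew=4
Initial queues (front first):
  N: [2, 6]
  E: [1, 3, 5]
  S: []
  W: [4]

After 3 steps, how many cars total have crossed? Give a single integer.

Answer: 2

Derivation:
Step 1 [NS]: N:car2-GO,E:wait,S:empty,W:wait | queues: N=1 E=3 S=0 W=1
Step 2 [NS]: N:car6-GO,E:wait,S:empty,W:wait | queues: N=0 E=3 S=0 W=1
Step 3 [NS]: N:empty,E:wait,S:empty,W:wait | queues: N=0 E=3 S=0 W=1
Cars crossed by step 3: 2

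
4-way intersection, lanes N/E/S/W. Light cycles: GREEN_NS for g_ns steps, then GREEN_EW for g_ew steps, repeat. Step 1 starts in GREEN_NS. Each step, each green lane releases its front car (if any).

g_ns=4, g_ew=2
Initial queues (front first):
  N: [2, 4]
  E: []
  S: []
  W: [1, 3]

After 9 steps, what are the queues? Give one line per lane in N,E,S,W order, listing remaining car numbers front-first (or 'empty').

Step 1 [NS]: N:car2-GO,E:wait,S:empty,W:wait | queues: N=1 E=0 S=0 W=2
Step 2 [NS]: N:car4-GO,E:wait,S:empty,W:wait | queues: N=0 E=0 S=0 W=2
Step 3 [NS]: N:empty,E:wait,S:empty,W:wait | queues: N=0 E=0 S=0 W=2
Step 4 [NS]: N:empty,E:wait,S:empty,W:wait | queues: N=0 E=0 S=0 W=2
Step 5 [EW]: N:wait,E:empty,S:wait,W:car1-GO | queues: N=0 E=0 S=0 W=1
Step 6 [EW]: N:wait,E:empty,S:wait,W:car3-GO | queues: N=0 E=0 S=0 W=0

N: empty
E: empty
S: empty
W: empty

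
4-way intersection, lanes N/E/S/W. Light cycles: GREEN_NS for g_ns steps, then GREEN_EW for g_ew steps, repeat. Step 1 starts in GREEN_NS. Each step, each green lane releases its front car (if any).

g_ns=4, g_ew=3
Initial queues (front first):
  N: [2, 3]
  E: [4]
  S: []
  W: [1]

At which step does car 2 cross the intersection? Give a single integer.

Step 1 [NS]: N:car2-GO,E:wait,S:empty,W:wait | queues: N=1 E=1 S=0 W=1
Step 2 [NS]: N:car3-GO,E:wait,S:empty,W:wait | queues: N=0 E=1 S=0 W=1
Step 3 [NS]: N:empty,E:wait,S:empty,W:wait | queues: N=0 E=1 S=0 W=1
Step 4 [NS]: N:empty,E:wait,S:empty,W:wait | queues: N=0 E=1 S=0 W=1
Step 5 [EW]: N:wait,E:car4-GO,S:wait,W:car1-GO | queues: N=0 E=0 S=0 W=0
Car 2 crosses at step 1

1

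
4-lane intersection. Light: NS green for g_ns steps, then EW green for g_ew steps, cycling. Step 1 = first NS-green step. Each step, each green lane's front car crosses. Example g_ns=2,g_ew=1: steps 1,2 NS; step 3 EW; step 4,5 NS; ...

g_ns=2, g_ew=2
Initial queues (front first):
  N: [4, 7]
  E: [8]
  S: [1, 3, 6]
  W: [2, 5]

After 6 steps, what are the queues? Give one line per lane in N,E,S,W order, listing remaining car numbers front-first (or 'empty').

Step 1 [NS]: N:car4-GO,E:wait,S:car1-GO,W:wait | queues: N=1 E=1 S=2 W=2
Step 2 [NS]: N:car7-GO,E:wait,S:car3-GO,W:wait | queues: N=0 E=1 S=1 W=2
Step 3 [EW]: N:wait,E:car8-GO,S:wait,W:car2-GO | queues: N=0 E=0 S=1 W=1
Step 4 [EW]: N:wait,E:empty,S:wait,W:car5-GO | queues: N=0 E=0 S=1 W=0
Step 5 [NS]: N:empty,E:wait,S:car6-GO,W:wait | queues: N=0 E=0 S=0 W=0

N: empty
E: empty
S: empty
W: empty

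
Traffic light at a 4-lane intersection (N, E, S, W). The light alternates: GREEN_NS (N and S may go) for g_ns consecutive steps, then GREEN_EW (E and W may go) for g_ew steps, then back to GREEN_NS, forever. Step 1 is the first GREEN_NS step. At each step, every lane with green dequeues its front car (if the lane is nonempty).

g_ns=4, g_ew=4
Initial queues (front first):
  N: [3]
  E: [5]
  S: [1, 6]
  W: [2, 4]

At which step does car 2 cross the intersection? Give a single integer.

Step 1 [NS]: N:car3-GO,E:wait,S:car1-GO,W:wait | queues: N=0 E=1 S=1 W=2
Step 2 [NS]: N:empty,E:wait,S:car6-GO,W:wait | queues: N=0 E=1 S=0 W=2
Step 3 [NS]: N:empty,E:wait,S:empty,W:wait | queues: N=0 E=1 S=0 W=2
Step 4 [NS]: N:empty,E:wait,S:empty,W:wait | queues: N=0 E=1 S=0 W=2
Step 5 [EW]: N:wait,E:car5-GO,S:wait,W:car2-GO | queues: N=0 E=0 S=0 W=1
Step 6 [EW]: N:wait,E:empty,S:wait,W:car4-GO | queues: N=0 E=0 S=0 W=0
Car 2 crosses at step 5

5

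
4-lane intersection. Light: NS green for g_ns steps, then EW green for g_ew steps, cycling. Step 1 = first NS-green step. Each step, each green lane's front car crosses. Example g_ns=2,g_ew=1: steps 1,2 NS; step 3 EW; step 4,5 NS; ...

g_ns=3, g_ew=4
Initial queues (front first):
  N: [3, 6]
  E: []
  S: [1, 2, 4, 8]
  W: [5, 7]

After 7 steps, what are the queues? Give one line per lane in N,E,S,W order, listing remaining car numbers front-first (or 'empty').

Step 1 [NS]: N:car3-GO,E:wait,S:car1-GO,W:wait | queues: N=1 E=0 S=3 W=2
Step 2 [NS]: N:car6-GO,E:wait,S:car2-GO,W:wait | queues: N=0 E=0 S=2 W=2
Step 3 [NS]: N:empty,E:wait,S:car4-GO,W:wait | queues: N=0 E=0 S=1 W=2
Step 4 [EW]: N:wait,E:empty,S:wait,W:car5-GO | queues: N=0 E=0 S=1 W=1
Step 5 [EW]: N:wait,E:empty,S:wait,W:car7-GO | queues: N=0 E=0 S=1 W=0
Step 6 [EW]: N:wait,E:empty,S:wait,W:empty | queues: N=0 E=0 S=1 W=0
Step 7 [EW]: N:wait,E:empty,S:wait,W:empty | queues: N=0 E=0 S=1 W=0

N: empty
E: empty
S: 8
W: empty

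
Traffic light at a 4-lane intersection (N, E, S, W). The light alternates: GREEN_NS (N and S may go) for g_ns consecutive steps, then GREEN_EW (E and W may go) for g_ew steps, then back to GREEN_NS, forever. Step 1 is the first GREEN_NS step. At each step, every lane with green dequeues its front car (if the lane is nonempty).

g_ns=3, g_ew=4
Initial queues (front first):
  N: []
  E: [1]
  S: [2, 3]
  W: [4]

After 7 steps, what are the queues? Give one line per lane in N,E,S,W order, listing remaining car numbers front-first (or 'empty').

Step 1 [NS]: N:empty,E:wait,S:car2-GO,W:wait | queues: N=0 E=1 S=1 W=1
Step 2 [NS]: N:empty,E:wait,S:car3-GO,W:wait | queues: N=0 E=1 S=0 W=1
Step 3 [NS]: N:empty,E:wait,S:empty,W:wait | queues: N=0 E=1 S=0 W=1
Step 4 [EW]: N:wait,E:car1-GO,S:wait,W:car4-GO | queues: N=0 E=0 S=0 W=0

N: empty
E: empty
S: empty
W: empty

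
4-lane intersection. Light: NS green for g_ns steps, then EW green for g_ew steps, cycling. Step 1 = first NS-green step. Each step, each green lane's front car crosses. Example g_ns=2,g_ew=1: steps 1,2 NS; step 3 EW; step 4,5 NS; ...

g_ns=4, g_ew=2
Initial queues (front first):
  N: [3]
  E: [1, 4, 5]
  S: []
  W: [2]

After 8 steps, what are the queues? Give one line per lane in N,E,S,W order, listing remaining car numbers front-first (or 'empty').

Step 1 [NS]: N:car3-GO,E:wait,S:empty,W:wait | queues: N=0 E=3 S=0 W=1
Step 2 [NS]: N:empty,E:wait,S:empty,W:wait | queues: N=0 E=3 S=0 W=1
Step 3 [NS]: N:empty,E:wait,S:empty,W:wait | queues: N=0 E=3 S=0 W=1
Step 4 [NS]: N:empty,E:wait,S:empty,W:wait | queues: N=0 E=3 S=0 W=1
Step 5 [EW]: N:wait,E:car1-GO,S:wait,W:car2-GO | queues: N=0 E=2 S=0 W=0
Step 6 [EW]: N:wait,E:car4-GO,S:wait,W:empty | queues: N=0 E=1 S=0 W=0
Step 7 [NS]: N:empty,E:wait,S:empty,W:wait | queues: N=0 E=1 S=0 W=0
Step 8 [NS]: N:empty,E:wait,S:empty,W:wait | queues: N=0 E=1 S=0 W=0

N: empty
E: 5
S: empty
W: empty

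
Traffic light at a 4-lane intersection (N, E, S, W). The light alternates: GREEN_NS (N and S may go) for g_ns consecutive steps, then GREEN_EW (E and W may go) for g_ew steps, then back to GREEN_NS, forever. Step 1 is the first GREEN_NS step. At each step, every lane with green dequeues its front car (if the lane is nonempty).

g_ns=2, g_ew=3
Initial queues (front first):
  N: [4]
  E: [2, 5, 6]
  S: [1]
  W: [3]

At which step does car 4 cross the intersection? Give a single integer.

Step 1 [NS]: N:car4-GO,E:wait,S:car1-GO,W:wait | queues: N=0 E=3 S=0 W=1
Step 2 [NS]: N:empty,E:wait,S:empty,W:wait | queues: N=0 E=3 S=0 W=1
Step 3 [EW]: N:wait,E:car2-GO,S:wait,W:car3-GO | queues: N=0 E=2 S=0 W=0
Step 4 [EW]: N:wait,E:car5-GO,S:wait,W:empty | queues: N=0 E=1 S=0 W=0
Step 5 [EW]: N:wait,E:car6-GO,S:wait,W:empty | queues: N=0 E=0 S=0 W=0
Car 4 crosses at step 1

1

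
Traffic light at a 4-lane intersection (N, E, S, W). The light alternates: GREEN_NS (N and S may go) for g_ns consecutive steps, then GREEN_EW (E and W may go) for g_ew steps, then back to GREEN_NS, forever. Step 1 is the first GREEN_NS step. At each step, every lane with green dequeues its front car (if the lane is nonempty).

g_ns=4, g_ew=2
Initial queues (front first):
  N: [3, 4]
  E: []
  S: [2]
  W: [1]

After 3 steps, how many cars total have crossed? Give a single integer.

Step 1 [NS]: N:car3-GO,E:wait,S:car2-GO,W:wait | queues: N=1 E=0 S=0 W=1
Step 2 [NS]: N:car4-GO,E:wait,S:empty,W:wait | queues: N=0 E=0 S=0 W=1
Step 3 [NS]: N:empty,E:wait,S:empty,W:wait | queues: N=0 E=0 S=0 W=1
Cars crossed by step 3: 3

Answer: 3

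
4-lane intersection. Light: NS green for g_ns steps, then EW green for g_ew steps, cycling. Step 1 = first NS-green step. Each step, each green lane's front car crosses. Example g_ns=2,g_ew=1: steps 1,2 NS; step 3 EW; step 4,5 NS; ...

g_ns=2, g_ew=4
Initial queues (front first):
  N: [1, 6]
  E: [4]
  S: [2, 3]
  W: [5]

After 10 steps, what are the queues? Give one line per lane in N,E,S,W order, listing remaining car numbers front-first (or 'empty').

Step 1 [NS]: N:car1-GO,E:wait,S:car2-GO,W:wait | queues: N=1 E=1 S=1 W=1
Step 2 [NS]: N:car6-GO,E:wait,S:car3-GO,W:wait | queues: N=0 E=1 S=0 W=1
Step 3 [EW]: N:wait,E:car4-GO,S:wait,W:car5-GO | queues: N=0 E=0 S=0 W=0

N: empty
E: empty
S: empty
W: empty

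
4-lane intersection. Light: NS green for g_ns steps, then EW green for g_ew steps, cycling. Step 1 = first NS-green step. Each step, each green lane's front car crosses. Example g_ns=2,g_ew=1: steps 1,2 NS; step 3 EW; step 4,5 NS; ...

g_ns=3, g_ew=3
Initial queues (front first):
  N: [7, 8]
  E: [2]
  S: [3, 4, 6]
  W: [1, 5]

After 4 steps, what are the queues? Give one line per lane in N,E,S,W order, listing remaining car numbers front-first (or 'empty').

Step 1 [NS]: N:car7-GO,E:wait,S:car3-GO,W:wait | queues: N=1 E=1 S=2 W=2
Step 2 [NS]: N:car8-GO,E:wait,S:car4-GO,W:wait | queues: N=0 E=1 S=1 W=2
Step 3 [NS]: N:empty,E:wait,S:car6-GO,W:wait | queues: N=0 E=1 S=0 W=2
Step 4 [EW]: N:wait,E:car2-GO,S:wait,W:car1-GO | queues: N=0 E=0 S=0 W=1

N: empty
E: empty
S: empty
W: 5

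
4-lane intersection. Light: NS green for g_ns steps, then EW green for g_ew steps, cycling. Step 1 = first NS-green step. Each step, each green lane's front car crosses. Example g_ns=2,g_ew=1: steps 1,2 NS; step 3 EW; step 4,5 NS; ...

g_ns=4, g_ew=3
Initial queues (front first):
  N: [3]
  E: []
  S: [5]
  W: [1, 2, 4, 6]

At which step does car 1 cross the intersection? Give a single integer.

Step 1 [NS]: N:car3-GO,E:wait,S:car5-GO,W:wait | queues: N=0 E=0 S=0 W=4
Step 2 [NS]: N:empty,E:wait,S:empty,W:wait | queues: N=0 E=0 S=0 W=4
Step 3 [NS]: N:empty,E:wait,S:empty,W:wait | queues: N=0 E=0 S=0 W=4
Step 4 [NS]: N:empty,E:wait,S:empty,W:wait | queues: N=0 E=0 S=0 W=4
Step 5 [EW]: N:wait,E:empty,S:wait,W:car1-GO | queues: N=0 E=0 S=0 W=3
Step 6 [EW]: N:wait,E:empty,S:wait,W:car2-GO | queues: N=0 E=0 S=0 W=2
Step 7 [EW]: N:wait,E:empty,S:wait,W:car4-GO | queues: N=0 E=0 S=0 W=1
Step 8 [NS]: N:empty,E:wait,S:empty,W:wait | queues: N=0 E=0 S=0 W=1
Step 9 [NS]: N:empty,E:wait,S:empty,W:wait | queues: N=0 E=0 S=0 W=1
Step 10 [NS]: N:empty,E:wait,S:empty,W:wait | queues: N=0 E=0 S=0 W=1
Step 11 [NS]: N:empty,E:wait,S:empty,W:wait | queues: N=0 E=0 S=0 W=1
Step 12 [EW]: N:wait,E:empty,S:wait,W:car6-GO | queues: N=0 E=0 S=0 W=0
Car 1 crosses at step 5

5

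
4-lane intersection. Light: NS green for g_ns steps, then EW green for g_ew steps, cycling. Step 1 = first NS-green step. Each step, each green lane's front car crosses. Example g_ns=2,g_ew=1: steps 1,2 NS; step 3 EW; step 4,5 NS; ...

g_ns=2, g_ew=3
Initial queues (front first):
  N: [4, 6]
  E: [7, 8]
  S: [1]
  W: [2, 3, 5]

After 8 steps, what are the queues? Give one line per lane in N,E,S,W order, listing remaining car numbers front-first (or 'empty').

Step 1 [NS]: N:car4-GO,E:wait,S:car1-GO,W:wait | queues: N=1 E=2 S=0 W=3
Step 2 [NS]: N:car6-GO,E:wait,S:empty,W:wait | queues: N=0 E=2 S=0 W=3
Step 3 [EW]: N:wait,E:car7-GO,S:wait,W:car2-GO | queues: N=0 E=1 S=0 W=2
Step 4 [EW]: N:wait,E:car8-GO,S:wait,W:car3-GO | queues: N=0 E=0 S=0 W=1
Step 5 [EW]: N:wait,E:empty,S:wait,W:car5-GO | queues: N=0 E=0 S=0 W=0

N: empty
E: empty
S: empty
W: empty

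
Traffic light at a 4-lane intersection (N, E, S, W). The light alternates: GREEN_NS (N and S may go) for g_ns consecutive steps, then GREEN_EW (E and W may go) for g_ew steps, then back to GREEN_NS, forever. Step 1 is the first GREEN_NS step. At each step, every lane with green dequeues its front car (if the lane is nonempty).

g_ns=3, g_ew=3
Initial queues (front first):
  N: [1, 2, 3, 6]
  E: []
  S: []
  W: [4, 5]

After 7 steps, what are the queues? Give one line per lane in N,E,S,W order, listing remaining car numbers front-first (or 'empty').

Step 1 [NS]: N:car1-GO,E:wait,S:empty,W:wait | queues: N=3 E=0 S=0 W=2
Step 2 [NS]: N:car2-GO,E:wait,S:empty,W:wait | queues: N=2 E=0 S=0 W=2
Step 3 [NS]: N:car3-GO,E:wait,S:empty,W:wait | queues: N=1 E=0 S=0 W=2
Step 4 [EW]: N:wait,E:empty,S:wait,W:car4-GO | queues: N=1 E=0 S=0 W=1
Step 5 [EW]: N:wait,E:empty,S:wait,W:car5-GO | queues: N=1 E=0 S=0 W=0
Step 6 [EW]: N:wait,E:empty,S:wait,W:empty | queues: N=1 E=0 S=0 W=0
Step 7 [NS]: N:car6-GO,E:wait,S:empty,W:wait | queues: N=0 E=0 S=0 W=0

N: empty
E: empty
S: empty
W: empty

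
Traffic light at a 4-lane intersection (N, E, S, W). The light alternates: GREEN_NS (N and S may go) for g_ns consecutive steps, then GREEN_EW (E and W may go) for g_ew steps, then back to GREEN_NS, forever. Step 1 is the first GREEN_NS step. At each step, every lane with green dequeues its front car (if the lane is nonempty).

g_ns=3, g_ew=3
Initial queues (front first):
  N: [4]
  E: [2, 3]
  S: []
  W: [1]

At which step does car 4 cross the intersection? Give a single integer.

Step 1 [NS]: N:car4-GO,E:wait,S:empty,W:wait | queues: N=0 E=2 S=0 W=1
Step 2 [NS]: N:empty,E:wait,S:empty,W:wait | queues: N=0 E=2 S=0 W=1
Step 3 [NS]: N:empty,E:wait,S:empty,W:wait | queues: N=0 E=2 S=0 W=1
Step 4 [EW]: N:wait,E:car2-GO,S:wait,W:car1-GO | queues: N=0 E=1 S=0 W=0
Step 5 [EW]: N:wait,E:car3-GO,S:wait,W:empty | queues: N=0 E=0 S=0 W=0
Car 4 crosses at step 1

1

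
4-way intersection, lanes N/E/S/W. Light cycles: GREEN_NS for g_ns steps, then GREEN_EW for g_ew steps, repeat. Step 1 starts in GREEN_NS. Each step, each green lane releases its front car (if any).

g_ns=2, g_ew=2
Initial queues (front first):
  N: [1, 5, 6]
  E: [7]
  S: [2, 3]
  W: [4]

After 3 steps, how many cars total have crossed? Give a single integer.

Answer: 6

Derivation:
Step 1 [NS]: N:car1-GO,E:wait,S:car2-GO,W:wait | queues: N=2 E=1 S=1 W=1
Step 2 [NS]: N:car5-GO,E:wait,S:car3-GO,W:wait | queues: N=1 E=1 S=0 W=1
Step 3 [EW]: N:wait,E:car7-GO,S:wait,W:car4-GO | queues: N=1 E=0 S=0 W=0
Cars crossed by step 3: 6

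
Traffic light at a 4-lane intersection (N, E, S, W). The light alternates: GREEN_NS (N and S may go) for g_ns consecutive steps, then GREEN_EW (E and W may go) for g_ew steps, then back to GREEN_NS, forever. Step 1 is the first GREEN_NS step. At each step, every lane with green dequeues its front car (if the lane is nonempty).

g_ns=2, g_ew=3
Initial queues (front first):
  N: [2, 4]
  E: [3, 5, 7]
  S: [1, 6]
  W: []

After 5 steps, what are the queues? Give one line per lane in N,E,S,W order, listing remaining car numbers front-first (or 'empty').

Step 1 [NS]: N:car2-GO,E:wait,S:car1-GO,W:wait | queues: N=1 E=3 S=1 W=0
Step 2 [NS]: N:car4-GO,E:wait,S:car6-GO,W:wait | queues: N=0 E=3 S=0 W=0
Step 3 [EW]: N:wait,E:car3-GO,S:wait,W:empty | queues: N=0 E=2 S=0 W=0
Step 4 [EW]: N:wait,E:car5-GO,S:wait,W:empty | queues: N=0 E=1 S=0 W=0
Step 5 [EW]: N:wait,E:car7-GO,S:wait,W:empty | queues: N=0 E=0 S=0 W=0

N: empty
E: empty
S: empty
W: empty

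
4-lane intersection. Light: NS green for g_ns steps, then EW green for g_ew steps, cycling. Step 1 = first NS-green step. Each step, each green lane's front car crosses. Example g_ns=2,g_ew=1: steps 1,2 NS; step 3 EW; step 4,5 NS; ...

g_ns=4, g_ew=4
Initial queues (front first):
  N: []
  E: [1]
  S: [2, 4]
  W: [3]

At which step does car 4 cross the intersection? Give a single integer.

Step 1 [NS]: N:empty,E:wait,S:car2-GO,W:wait | queues: N=0 E=1 S=1 W=1
Step 2 [NS]: N:empty,E:wait,S:car4-GO,W:wait | queues: N=0 E=1 S=0 W=1
Step 3 [NS]: N:empty,E:wait,S:empty,W:wait | queues: N=0 E=1 S=0 W=1
Step 4 [NS]: N:empty,E:wait,S:empty,W:wait | queues: N=0 E=1 S=0 W=1
Step 5 [EW]: N:wait,E:car1-GO,S:wait,W:car3-GO | queues: N=0 E=0 S=0 W=0
Car 4 crosses at step 2

2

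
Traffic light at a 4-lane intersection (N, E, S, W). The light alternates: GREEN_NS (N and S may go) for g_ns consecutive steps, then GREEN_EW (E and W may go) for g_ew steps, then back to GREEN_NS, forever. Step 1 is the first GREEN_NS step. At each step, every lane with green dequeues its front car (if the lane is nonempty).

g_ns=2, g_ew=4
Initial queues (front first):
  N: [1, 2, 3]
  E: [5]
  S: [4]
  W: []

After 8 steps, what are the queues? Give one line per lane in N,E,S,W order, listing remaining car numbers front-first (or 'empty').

Step 1 [NS]: N:car1-GO,E:wait,S:car4-GO,W:wait | queues: N=2 E=1 S=0 W=0
Step 2 [NS]: N:car2-GO,E:wait,S:empty,W:wait | queues: N=1 E=1 S=0 W=0
Step 3 [EW]: N:wait,E:car5-GO,S:wait,W:empty | queues: N=1 E=0 S=0 W=0
Step 4 [EW]: N:wait,E:empty,S:wait,W:empty | queues: N=1 E=0 S=0 W=0
Step 5 [EW]: N:wait,E:empty,S:wait,W:empty | queues: N=1 E=0 S=0 W=0
Step 6 [EW]: N:wait,E:empty,S:wait,W:empty | queues: N=1 E=0 S=0 W=0
Step 7 [NS]: N:car3-GO,E:wait,S:empty,W:wait | queues: N=0 E=0 S=0 W=0

N: empty
E: empty
S: empty
W: empty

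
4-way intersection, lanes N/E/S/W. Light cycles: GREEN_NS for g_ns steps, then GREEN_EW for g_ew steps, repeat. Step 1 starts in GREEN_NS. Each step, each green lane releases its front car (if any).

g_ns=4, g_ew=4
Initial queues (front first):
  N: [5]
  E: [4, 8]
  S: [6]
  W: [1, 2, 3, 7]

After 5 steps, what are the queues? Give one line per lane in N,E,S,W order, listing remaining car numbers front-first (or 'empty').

Step 1 [NS]: N:car5-GO,E:wait,S:car6-GO,W:wait | queues: N=0 E=2 S=0 W=4
Step 2 [NS]: N:empty,E:wait,S:empty,W:wait | queues: N=0 E=2 S=0 W=4
Step 3 [NS]: N:empty,E:wait,S:empty,W:wait | queues: N=0 E=2 S=0 W=4
Step 4 [NS]: N:empty,E:wait,S:empty,W:wait | queues: N=0 E=2 S=0 W=4
Step 5 [EW]: N:wait,E:car4-GO,S:wait,W:car1-GO | queues: N=0 E=1 S=0 W=3

N: empty
E: 8
S: empty
W: 2 3 7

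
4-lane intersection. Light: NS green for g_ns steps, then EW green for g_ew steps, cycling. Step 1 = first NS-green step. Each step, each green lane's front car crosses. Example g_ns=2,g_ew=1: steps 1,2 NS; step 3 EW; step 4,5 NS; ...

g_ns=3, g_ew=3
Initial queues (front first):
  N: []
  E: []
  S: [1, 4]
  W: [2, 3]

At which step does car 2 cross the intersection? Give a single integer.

Step 1 [NS]: N:empty,E:wait,S:car1-GO,W:wait | queues: N=0 E=0 S=1 W=2
Step 2 [NS]: N:empty,E:wait,S:car4-GO,W:wait | queues: N=0 E=0 S=0 W=2
Step 3 [NS]: N:empty,E:wait,S:empty,W:wait | queues: N=0 E=0 S=0 W=2
Step 4 [EW]: N:wait,E:empty,S:wait,W:car2-GO | queues: N=0 E=0 S=0 W=1
Step 5 [EW]: N:wait,E:empty,S:wait,W:car3-GO | queues: N=0 E=0 S=0 W=0
Car 2 crosses at step 4

4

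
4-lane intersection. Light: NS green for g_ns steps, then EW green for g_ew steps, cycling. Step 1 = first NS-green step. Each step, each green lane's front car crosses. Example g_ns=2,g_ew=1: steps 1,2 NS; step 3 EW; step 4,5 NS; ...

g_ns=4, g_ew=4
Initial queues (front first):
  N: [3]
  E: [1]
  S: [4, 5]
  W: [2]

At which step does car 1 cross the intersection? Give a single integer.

Step 1 [NS]: N:car3-GO,E:wait,S:car4-GO,W:wait | queues: N=0 E=1 S=1 W=1
Step 2 [NS]: N:empty,E:wait,S:car5-GO,W:wait | queues: N=0 E=1 S=0 W=1
Step 3 [NS]: N:empty,E:wait,S:empty,W:wait | queues: N=0 E=1 S=0 W=1
Step 4 [NS]: N:empty,E:wait,S:empty,W:wait | queues: N=0 E=1 S=0 W=1
Step 5 [EW]: N:wait,E:car1-GO,S:wait,W:car2-GO | queues: N=0 E=0 S=0 W=0
Car 1 crosses at step 5

5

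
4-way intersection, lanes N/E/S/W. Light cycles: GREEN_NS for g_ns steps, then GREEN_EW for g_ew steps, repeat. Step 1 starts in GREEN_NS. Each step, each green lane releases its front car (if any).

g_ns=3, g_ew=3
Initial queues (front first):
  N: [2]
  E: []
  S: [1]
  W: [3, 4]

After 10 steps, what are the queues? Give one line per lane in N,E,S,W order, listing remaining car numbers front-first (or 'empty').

Step 1 [NS]: N:car2-GO,E:wait,S:car1-GO,W:wait | queues: N=0 E=0 S=0 W=2
Step 2 [NS]: N:empty,E:wait,S:empty,W:wait | queues: N=0 E=0 S=0 W=2
Step 3 [NS]: N:empty,E:wait,S:empty,W:wait | queues: N=0 E=0 S=0 W=2
Step 4 [EW]: N:wait,E:empty,S:wait,W:car3-GO | queues: N=0 E=0 S=0 W=1
Step 5 [EW]: N:wait,E:empty,S:wait,W:car4-GO | queues: N=0 E=0 S=0 W=0

N: empty
E: empty
S: empty
W: empty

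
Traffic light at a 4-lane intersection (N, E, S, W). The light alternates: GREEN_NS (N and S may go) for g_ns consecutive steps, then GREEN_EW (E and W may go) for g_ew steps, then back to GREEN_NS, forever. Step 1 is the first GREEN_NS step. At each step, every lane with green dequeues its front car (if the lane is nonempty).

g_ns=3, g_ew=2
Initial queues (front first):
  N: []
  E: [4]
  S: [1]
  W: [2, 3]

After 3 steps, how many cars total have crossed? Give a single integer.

Answer: 1

Derivation:
Step 1 [NS]: N:empty,E:wait,S:car1-GO,W:wait | queues: N=0 E=1 S=0 W=2
Step 2 [NS]: N:empty,E:wait,S:empty,W:wait | queues: N=0 E=1 S=0 W=2
Step 3 [NS]: N:empty,E:wait,S:empty,W:wait | queues: N=0 E=1 S=0 W=2
Cars crossed by step 3: 1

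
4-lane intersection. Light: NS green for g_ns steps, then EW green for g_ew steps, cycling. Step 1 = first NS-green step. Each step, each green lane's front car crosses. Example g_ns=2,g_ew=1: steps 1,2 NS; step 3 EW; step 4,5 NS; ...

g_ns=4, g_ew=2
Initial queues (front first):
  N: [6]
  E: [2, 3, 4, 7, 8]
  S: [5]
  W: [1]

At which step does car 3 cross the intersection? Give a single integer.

Step 1 [NS]: N:car6-GO,E:wait,S:car5-GO,W:wait | queues: N=0 E=5 S=0 W=1
Step 2 [NS]: N:empty,E:wait,S:empty,W:wait | queues: N=0 E=5 S=0 W=1
Step 3 [NS]: N:empty,E:wait,S:empty,W:wait | queues: N=0 E=5 S=0 W=1
Step 4 [NS]: N:empty,E:wait,S:empty,W:wait | queues: N=0 E=5 S=0 W=1
Step 5 [EW]: N:wait,E:car2-GO,S:wait,W:car1-GO | queues: N=0 E=4 S=0 W=0
Step 6 [EW]: N:wait,E:car3-GO,S:wait,W:empty | queues: N=0 E=3 S=0 W=0
Step 7 [NS]: N:empty,E:wait,S:empty,W:wait | queues: N=0 E=3 S=0 W=0
Step 8 [NS]: N:empty,E:wait,S:empty,W:wait | queues: N=0 E=3 S=0 W=0
Step 9 [NS]: N:empty,E:wait,S:empty,W:wait | queues: N=0 E=3 S=0 W=0
Step 10 [NS]: N:empty,E:wait,S:empty,W:wait | queues: N=0 E=3 S=0 W=0
Step 11 [EW]: N:wait,E:car4-GO,S:wait,W:empty | queues: N=0 E=2 S=0 W=0
Step 12 [EW]: N:wait,E:car7-GO,S:wait,W:empty | queues: N=0 E=1 S=0 W=0
Step 13 [NS]: N:empty,E:wait,S:empty,W:wait | queues: N=0 E=1 S=0 W=0
Step 14 [NS]: N:empty,E:wait,S:empty,W:wait | queues: N=0 E=1 S=0 W=0
Step 15 [NS]: N:empty,E:wait,S:empty,W:wait | queues: N=0 E=1 S=0 W=0
Step 16 [NS]: N:empty,E:wait,S:empty,W:wait | queues: N=0 E=1 S=0 W=0
Step 17 [EW]: N:wait,E:car8-GO,S:wait,W:empty | queues: N=0 E=0 S=0 W=0
Car 3 crosses at step 6

6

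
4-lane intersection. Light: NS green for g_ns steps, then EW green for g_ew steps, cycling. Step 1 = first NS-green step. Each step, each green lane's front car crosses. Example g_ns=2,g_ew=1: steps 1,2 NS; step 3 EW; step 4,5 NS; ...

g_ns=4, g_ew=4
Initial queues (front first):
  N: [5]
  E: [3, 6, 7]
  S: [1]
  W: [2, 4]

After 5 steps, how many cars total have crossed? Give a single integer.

Step 1 [NS]: N:car5-GO,E:wait,S:car1-GO,W:wait | queues: N=0 E=3 S=0 W=2
Step 2 [NS]: N:empty,E:wait,S:empty,W:wait | queues: N=0 E=3 S=0 W=2
Step 3 [NS]: N:empty,E:wait,S:empty,W:wait | queues: N=0 E=3 S=0 W=2
Step 4 [NS]: N:empty,E:wait,S:empty,W:wait | queues: N=0 E=3 S=0 W=2
Step 5 [EW]: N:wait,E:car3-GO,S:wait,W:car2-GO | queues: N=0 E=2 S=0 W=1
Cars crossed by step 5: 4

Answer: 4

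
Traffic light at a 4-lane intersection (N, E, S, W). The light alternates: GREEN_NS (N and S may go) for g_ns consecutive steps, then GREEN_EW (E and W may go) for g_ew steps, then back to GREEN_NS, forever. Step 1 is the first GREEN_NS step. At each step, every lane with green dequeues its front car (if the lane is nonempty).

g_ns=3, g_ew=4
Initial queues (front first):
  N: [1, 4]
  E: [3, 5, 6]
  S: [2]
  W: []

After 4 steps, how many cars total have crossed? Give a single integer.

Step 1 [NS]: N:car1-GO,E:wait,S:car2-GO,W:wait | queues: N=1 E=3 S=0 W=0
Step 2 [NS]: N:car4-GO,E:wait,S:empty,W:wait | queues: N=0 E=3 S=0 W=0
Step 3 [NS]: N:empty,E:wait,S:empty,W:wait | queues: N=0 E=3 S=0 W=0
Step 4 [EW]: N:wait,E:car3-GO,S:wait,W:empty | queues: N=0 E=2 S=0 W=0
Cars crossed by step 4: 4

Answer: 4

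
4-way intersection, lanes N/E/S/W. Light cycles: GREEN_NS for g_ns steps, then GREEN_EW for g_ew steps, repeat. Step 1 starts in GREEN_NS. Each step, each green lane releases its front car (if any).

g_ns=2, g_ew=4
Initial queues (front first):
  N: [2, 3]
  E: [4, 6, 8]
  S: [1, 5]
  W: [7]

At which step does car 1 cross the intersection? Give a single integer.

Step 1 [NS]: N:car2-GO,E:wait,S:car1-GO,W:wait | queues: N=1 E=3 S=1 W=1
Step 2 [NS]: N:car3-GO,E:wait,S:car5-GO,W:wait | queues: N=0 E=3 S=0 W=1
Step 3 [EW]: N:wait,E:car4-GO,S:wait,W:car7-GO | queues: N=0 E=2 S=0 W=0
Step 4 [EW]: N:wait,E:car6-GO,S:wait,W:empty | queues: N=0 E=1 S=0 W=0
Step 5 [EW]: N:wait,E:car8-GO,S:wait,W:empty | queues: N=0 E=0 S=0 W=0
Car 1 crosses at step 1

1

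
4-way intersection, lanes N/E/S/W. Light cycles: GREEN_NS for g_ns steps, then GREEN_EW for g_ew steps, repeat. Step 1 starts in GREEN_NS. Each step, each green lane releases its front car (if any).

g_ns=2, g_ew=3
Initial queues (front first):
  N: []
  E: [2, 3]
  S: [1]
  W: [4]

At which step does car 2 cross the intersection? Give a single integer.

Step 1 [NS]: N:empty,E:wait,S:car1-GO,W:wait | queues: N=0 E=2 S=0 W=1
Step 2 [NS]: N:empty,E:wait,S:empty,W:wait | queues: N=0 E=2 S=0 W=1
Step 3 [EW]: N:wait,E:car2-GO,S:wait,W:car4-GO | queues: N=0 E=1 S=0 W=0
Step 4 [EW]: N:wait,E:car3-GO,S:wait,W:empty | queues: N=0 E=0 S=0 W=0
Car 2 crosses at step 3

3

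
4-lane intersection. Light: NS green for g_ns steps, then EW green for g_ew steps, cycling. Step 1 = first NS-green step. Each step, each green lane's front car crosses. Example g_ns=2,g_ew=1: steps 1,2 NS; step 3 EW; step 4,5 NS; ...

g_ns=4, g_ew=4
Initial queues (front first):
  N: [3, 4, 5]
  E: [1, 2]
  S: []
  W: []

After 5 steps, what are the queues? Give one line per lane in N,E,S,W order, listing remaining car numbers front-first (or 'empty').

Step 1 [NS]: N:car3-GO,E:wait,S:empty,W:wait | queues: N=2 E=2 S=0 W=0
Step 2 [NS]: N:car4-GO,E:wait,S:empty,W:wait | queues: N=1 E=2 S=0 W=0
Step 3 [NS]: N:car5-GO,E:wait,S:empty,W:wait | queues: N=0 E=2 S=0 W=0
Step 4 [NS]: N:empty,E:wait,S:empty,W:wait | queues: N=0 E=2 S=0 W=0
Step 5 [EW]: N:wait,E:car1-GO,S:wait,W:empty | queues: N=0 E=1 S=0 W=0

N: empty
E: 2
S: empty
W: empty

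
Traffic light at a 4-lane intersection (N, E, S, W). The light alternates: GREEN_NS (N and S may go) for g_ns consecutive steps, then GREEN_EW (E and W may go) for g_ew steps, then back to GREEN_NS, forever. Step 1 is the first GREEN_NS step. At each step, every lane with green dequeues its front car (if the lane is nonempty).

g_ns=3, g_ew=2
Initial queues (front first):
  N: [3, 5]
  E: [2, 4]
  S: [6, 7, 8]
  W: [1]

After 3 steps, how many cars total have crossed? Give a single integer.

Step 1 [NS]: N:car3-GO,E:wait,S:car6-GO,W:wait | queues: N=1 E=2 S=2 W=1
Step 2 [NS]: N:car5-GO,E:wait,S:car7-GO,W:wait | queues: N=0 E=2 S=1 W=1
Step 3 [NS]: N:empty,E:wait,S:car8-GO,W:wait | queues: N=0 E=2 S=0 W=1
Cars crossed by step 3: 5

Answer: 5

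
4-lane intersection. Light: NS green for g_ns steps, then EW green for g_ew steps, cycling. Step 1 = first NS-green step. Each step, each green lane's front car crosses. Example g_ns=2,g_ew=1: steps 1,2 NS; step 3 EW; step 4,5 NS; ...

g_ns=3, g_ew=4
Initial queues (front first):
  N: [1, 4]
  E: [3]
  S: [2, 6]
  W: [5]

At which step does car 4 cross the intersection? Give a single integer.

Step 1 [NS]: N:car1-GO,E:wait,S:car2-GO,W:wait | queues: N=1 E=1 S=1 W=1
Step 2 [NS]: N:car4-GO,E:wait,S:car6-GO,W:wait | queues: N=0 E=1 S=0 W=1
Step 3 [NS]: N:empty,E:wait,S:empty,W:wait | queues: N=0 E=1 S=0 W=1
Step 4 [EW]: N:wait,E:car3-GO,S:wait,W:car5-GO | queues: N=0 E=0 S=0 W=0
Car 4 crosses at step 2

2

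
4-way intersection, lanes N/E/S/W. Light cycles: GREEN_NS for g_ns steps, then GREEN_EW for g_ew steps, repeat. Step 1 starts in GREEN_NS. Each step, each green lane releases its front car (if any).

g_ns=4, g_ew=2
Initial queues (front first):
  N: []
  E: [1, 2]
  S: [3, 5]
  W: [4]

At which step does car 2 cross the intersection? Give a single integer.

Step 1 [NS]: N:empty,E:wait,S:car3-GO,W:wait | queues: N=0 E=2 S=1 W=1
Step 2 [NS]: N:empty,E:wait,S:car5-GO,W:wait | queues: N=0 E=2 S=0 W=1
Step 3 [NS]: N:empty,E:wait,S:empty,W:wait | queues: N=0 E=2 S=0 W=1
Step 4 [NS]: N:empty,E:wait,S:empty,W:wait | queues: N=0 E=2 S=0 W=1
Step 5 [EW]: N:wait,E:car1-GO,S:wait,W:car4-GO | queues: N=0 E=1 S=0 W=0
Step 6 [EW]: N:wait,E:car2-GO,S:wait,W:empty | queues: N=0 E=0 S=0 W=0
Car 2 crosses at step 6

6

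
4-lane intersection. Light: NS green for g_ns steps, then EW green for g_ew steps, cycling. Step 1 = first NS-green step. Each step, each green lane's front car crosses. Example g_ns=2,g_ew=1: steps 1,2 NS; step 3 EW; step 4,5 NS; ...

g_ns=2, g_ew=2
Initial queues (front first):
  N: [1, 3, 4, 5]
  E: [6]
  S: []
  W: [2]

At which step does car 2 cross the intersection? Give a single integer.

Step 1 [NS]: N:car1-GO,E:wait,S:empty,W:wait | queues: N=3 E=1 S=0 W=1
Step 2 [NS]: N:car3-GO,E:wait,S:empty,W:wait | queues: N=2 E=1 S=0 W=1
Step 3 [EW]: N:wait,E:car6-GO,S:wait,W:car2-GO | queues: N=2 E=0 S=0 W=0
Step 4 [EW]: N:wait,E:empty,S:wait,W:empty | queues: N=2 E=0 S=0 W=0
Step 5 [NS]: N:car4-GO,E:wait,S:empty,W:wait | queues: N=1 E=0 S=0 W=0
Step 6 [NS]: N:car5-GO,E:wait,S:empty,W:wait | queues: N=0 E=0 S=0 W=0
Car 2 crosses at step 3

3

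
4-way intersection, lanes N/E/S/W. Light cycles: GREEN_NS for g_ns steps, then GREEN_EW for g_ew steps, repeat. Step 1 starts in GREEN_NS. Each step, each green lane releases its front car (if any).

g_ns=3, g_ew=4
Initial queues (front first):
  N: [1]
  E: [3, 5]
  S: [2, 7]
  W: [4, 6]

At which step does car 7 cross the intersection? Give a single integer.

Step 1 [NS]: N:car1-GO,E:wait,S:car2-GO,W:wait | queues: N=0 E=2 S=1 W=2
Step 2 [NS]: N:empty,E:wait,S:car7-GO,W:wait | queues: N=0 E=2 S=0 W=2
Step 3 [NS]: N:empty,E:wait,S:empty,W:wait | queues: N=0 E=2 S=0 W=2
Step 4 [EW]: N:wait,E:car3-GO,S:wait,W:car4-GO | queues: N=0 E=1 S=0 W=1
Step 5 [EW]: N:wait,E:car5-GO,S:wait,W:car6-GO | queues: N=0 E=0 S=0 W=0
Car 7 crosses at step 2

2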